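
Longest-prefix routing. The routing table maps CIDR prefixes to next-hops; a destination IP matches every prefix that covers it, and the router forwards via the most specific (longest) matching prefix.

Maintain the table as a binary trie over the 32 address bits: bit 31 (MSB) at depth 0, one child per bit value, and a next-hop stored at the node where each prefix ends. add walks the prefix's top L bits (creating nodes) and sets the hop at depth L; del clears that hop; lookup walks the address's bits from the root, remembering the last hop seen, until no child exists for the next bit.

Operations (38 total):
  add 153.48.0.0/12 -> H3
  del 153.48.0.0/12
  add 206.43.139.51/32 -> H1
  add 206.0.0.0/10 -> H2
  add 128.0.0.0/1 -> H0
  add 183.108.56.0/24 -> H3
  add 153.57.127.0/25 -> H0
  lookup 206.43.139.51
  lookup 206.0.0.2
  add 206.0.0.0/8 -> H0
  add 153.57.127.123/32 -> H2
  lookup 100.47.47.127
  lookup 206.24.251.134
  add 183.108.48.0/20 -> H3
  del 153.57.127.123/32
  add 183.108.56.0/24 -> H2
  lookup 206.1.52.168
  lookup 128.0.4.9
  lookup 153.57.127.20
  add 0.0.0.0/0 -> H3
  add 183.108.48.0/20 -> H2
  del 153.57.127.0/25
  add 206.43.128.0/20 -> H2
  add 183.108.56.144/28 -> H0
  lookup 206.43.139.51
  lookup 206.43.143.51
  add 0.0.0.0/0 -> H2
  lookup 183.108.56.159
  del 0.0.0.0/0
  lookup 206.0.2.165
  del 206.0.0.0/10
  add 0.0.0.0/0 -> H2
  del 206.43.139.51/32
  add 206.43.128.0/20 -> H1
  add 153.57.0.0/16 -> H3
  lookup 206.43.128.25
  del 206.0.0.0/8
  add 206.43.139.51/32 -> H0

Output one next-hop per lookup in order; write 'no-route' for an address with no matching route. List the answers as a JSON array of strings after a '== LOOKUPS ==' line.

Apply in order:
  + 153.48.0.0/12 (H3) depth=12
  - 153.48.0.0/12 clear@12
  + 206.43.139.51/32 (H1) depth=32
  + 206.0.0.0/10 (H2) depth=10
  + 128.0.0.0/1 (H0) depth=1
  + 183.108.56.0/24 (H3) depth=24
  + 153.57.127.0/25 (H0) depth=25
  ? 206.43.139.51  path d0:-→d1:H0→d2:-→d3:-→d4:-→d5:-→d6:-→d7:-→d8:-→d9:-→d10:H2→d11:-→d12:-→d13:-→d14:-→d15:-→d16:-→d17:-→d18:-→d19:-→d20:-→d21:-→d22:-→d23:-→d24:-→d25:-→d26:-→d27:-→d28:-→d29:-→d30:-→d31:-→d32:H1  best=H1
  ? 206.0.0.2  path d0:-→d1:H0→d2:-→d3:-→d4:-→d5:-→d6:-→d7:-→d8:-→d9:-→d10:H2  best=H2
  + 206.0.0.0/8 (H0) depth=8
  + 153.57.127.123/32 (H2) depth=32
  ? 100.47.47.127  path d0:-  best=no-route
  ? 206.24.251.134  path d0:-→d1:H0→d2:-→d3:-→d4:-→d5:-→d6:-→d7:-→d8:H0→d9:-→d10:H2  best=H2
  + 183.108.48.0/20 (H3) depth=20
  - 153.57.127.123/32 clear@32
  + 183.108.56.0/24 (H2) depth=24
  ? 206.1.52.168  path d0:-→d1:H0→d2:-→d3:-→d4:-→d5:-→d6:-→d7:-→d8:H0→d9:-→d10:H2  best=H2
  ? 128.0.4.9  path d0:-→d1:H0→d2:-→d3:-  best=H0
  ? 153.57.127.20  path d0:-→d1:H0→d2:-→d3:-→d4:-→d5:-→d6:-→d7:-→d8:-→d9:-→d10:-→d11:-→d12:-→d13:-→d14:-→d15:-→d16:-→d17:-→d18:-→d19:-→d20:-→d21:-→d22:-→d23:-→d24:-→d25:H0  best=H0
  + 0.0.0.0/0 (H3) depth=0
  + 183.108.48.0/20 (H2) depth=20
  - 153.57.127.0/25 clear@25
  + 206.43.128.0/20 (H2) depth=20
  + 183.108.56.144/28 (H0) depth=28
  ? 206.43.139.51  path d0:H3→d1:H0→d2:-→d3:-→d4:-→d5:-→d6:-→d7:-→d8:H0→d9:-→d10:H2→d11:-→d12:-→d13:-→d14:-→d15:-→d16:-→d17:-→d18:-→d19:-→d20:H2→d21:-→d22:-→d23:-→d24:-→d25:-→d26:-→d27:-→d28:-→d29:-→d30:-→d31:-→d32:H1  best=H1
  ? 206.43.143.51  path d0:H3→d1:H0→d2:-→d3:-→d4:-→d5:-→d6:-→d7:-→d8:H0→d9:-→d10:H2→d11:-→d12:-→d13:-→d14:-→d15:-→d16:-→d17:-→d18:-→d19:-→d20:H2→d21:-  best=H2
  + 0.0.0.0/0 (H2) depth=0
  ? 183.108.56.159  path d0:H2→d1:H0→d2:-→d3:-→d4:-→d5:-→d6:-→d7:-→d8:-→d9:-→d10:-→d11:-→d12:-→d13:-→d14:-→d15:-→d16:-→d17:-→d18:-→d19:-→d20:H2→d21:-→d22:-→d23:-→d24:H2→d25:-→d26:-→d27:-→d28:H0  best=H0
  - 0.0.0.0/0 clear@0
  ? 206.0.2.165  path d0:-→d1:H0→d2:-→d3:-→d4:-→d5:-→d6:-→d7:-→d8:H0→d9:-→d10:H2  best=H2
  - 206.0.0.0/10 clear@10
  + 0.0.0.0/0 (H2) depth=0
  - 206.43.139.51/32 clear@32
  + 206.43.128.0/20 (H1) depth=20
  + 153.57.0.0/16 (H3) depth=16
  ? 206.43.128.25  path d0:H2→d1:H0→d2:-→d3:-→d4:-→d5:-→d6:-→d7:-→d8:H0→d9:-→d10:-→d11:-→d12:-→d13:-→d14:-→d15:-→d16:-→d17:-→d18:-→d19:-→d20:H1  best=H1
  - 206.0.0.0/8 clear@8
  + 206.43.139.51/32 (H0) depth=32

== LOOKUPS ==
["H1","H2","no-route","H2","H2","H0","H0","H1","H2","H0","H2","H1"]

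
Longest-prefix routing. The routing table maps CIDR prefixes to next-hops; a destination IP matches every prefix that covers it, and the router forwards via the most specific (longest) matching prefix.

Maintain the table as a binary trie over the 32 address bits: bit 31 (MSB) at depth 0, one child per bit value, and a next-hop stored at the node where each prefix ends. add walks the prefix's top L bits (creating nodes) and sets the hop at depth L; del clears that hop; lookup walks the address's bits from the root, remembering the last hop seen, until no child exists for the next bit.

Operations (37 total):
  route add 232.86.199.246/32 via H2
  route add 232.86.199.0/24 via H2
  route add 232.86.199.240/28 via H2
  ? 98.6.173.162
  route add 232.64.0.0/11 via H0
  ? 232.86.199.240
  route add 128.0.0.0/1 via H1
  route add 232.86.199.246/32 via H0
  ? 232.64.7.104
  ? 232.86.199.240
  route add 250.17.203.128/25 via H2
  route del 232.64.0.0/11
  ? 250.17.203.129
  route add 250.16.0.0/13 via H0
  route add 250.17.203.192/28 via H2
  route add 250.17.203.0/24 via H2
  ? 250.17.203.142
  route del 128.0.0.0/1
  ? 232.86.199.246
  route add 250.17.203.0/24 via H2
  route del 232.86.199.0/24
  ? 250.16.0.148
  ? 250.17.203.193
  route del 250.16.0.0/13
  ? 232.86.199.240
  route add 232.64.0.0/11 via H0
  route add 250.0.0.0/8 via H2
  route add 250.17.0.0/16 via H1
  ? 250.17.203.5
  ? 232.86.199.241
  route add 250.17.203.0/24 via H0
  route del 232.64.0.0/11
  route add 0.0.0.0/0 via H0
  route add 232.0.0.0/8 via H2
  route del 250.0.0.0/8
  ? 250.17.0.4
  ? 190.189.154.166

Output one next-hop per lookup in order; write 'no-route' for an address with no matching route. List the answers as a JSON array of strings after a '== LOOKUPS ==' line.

Process each operation:
  + 232.86.199.246/32 (H2) depth=32
  + 232.86.199.0/24 (H2) depth=24
  + 232.86.199.240/28 (H2) depth=28
  lookup 98.6.173.162: bits ε walk d0:- -> no-route
  + 232.64.0.0/11 (H0) depth=11
  lookup 232.86.199.240: bits 11101000010101101100011111110 walk d0:-→d1:-→d2:-→d3:-→d4:-→d5:-→d6:-→d7:-→d8:-→d9:-→d10:-→d11:H0→d12:-→d13:-→d14:-→d15:-→d16:-→d17:-→d18:-→d19:-→d20:-→d21:-→d22:-→d23:-→d24:H2→d25:-→d26:-→d27:-→d28:H2→d29:- -> H2
  + 128.0.0.0/1 (H1) depth=1
  + 232.86.199.246/32 (H0) depth=32
  lookup 232.64.7.104: bits 11101000010 walk d0:-→d1:H1→d2:-→d3:-→d4:-→d5:-→d6:-→d7:-→d8:-→d9:-→d10:-→d11:H0 -> H0
  lookup 232.86.199.240: bits 11101000010101101100011111110 walk d0:-→d1:H1→d2:-→d3:-→d4:-→d5:-→d6:-→d7:-→d8:-→d9:-→d10:-→d11:H0→d12:-→d13:-→d14:-→d15:-→d16:-→d17:-→d18:-→d19:-→d20:-→d21:-→d22:-→d23:-→d24:H2→d25:-→d26:-→d27:-→d28:H2→d29:- -> H2
  + 250.17.203.128/25 (H2) depth=25
  del 232.64.0.0/11 (clear depth 11)
  lookup 250.17.203.129: bits 1111101000010001110010111 walk d0:-→d1:H1→d2:-→d3:-→d4:-→d5:-→d6:-→d7:-→d8:-→d9:-→d10:-→d11:-→d12:-→d13:-→d14:-→d15:-→d16:-→d17:-→d18:-→d19:-→d20:-→d21:-→d22:-→d23:-→d24:-→d25:H2 -> H2
  + 250.16.0.0/13 (H0) depth=13
  + 250.17.203.192/28 (H2) depth=28
  + 250.17.203.0/24 (H2) depth=24
  lookup 250.17.203.142: bits 1111101000010001110010111 walk d0:-→d1:H1→d2:-→d3:-→d4:-→d5:-→d6:-→d7:-→d8:-→d9:-→d10:-→d11:-→d12:-→d13:H0→d14:-→d15:-→d16:-→d17:-→d18:-→d19:-→d20:-→d21:-→d22:-→d23:-→d24:H2→d25:H2 -> H2
  del 128.0.0.0/1 (clear depth 1)
  lookup 232.86.199.246: bits 11101000010101101100011111110110 walk d0:-→d1:-→d2:-→d3:-→d4:-→d5:-→d6:-→d7:-→d8:-→d9:-→d10:-→d11:-→d12:-→d13:-→d14:-→d15:-→d16:-→d17:-→d18:-→d19:-→d20:-→d21:-→d22:-→d23:-→d24:H2→d25:-→d26:-→d27:-→d28:H2→d29:-→d30:-→d31:-→d32:H0 -> H0
  + 250.17.203.0/24 (H2) depth=24
  del 232.86.199.0/24 (clear depth 24)
  lookup 250.16.0.148: bits 111110100001000 walk d0:-→d1:-→d2:-→d3:-→d4:-→d5:-→d6:-→d7:-→d8:-→d9:-→d10:-→d11:-→d12:-→d13:H0→d14:-→d15:- -> H0
  lookup 250.17.203.193: bits 1111101000010001110010111100 walk d0:-→d1:-→d2:-→d3:-→d4:-→d5:-→d6:-→d7:-→d8:-→d9:-→d10:-→d11:-→d12:-→d13:H0→d14:-→d15:-→d16:-→d17:-→d18:-→d19:-→d20:-→d21:-→d22:-→d23:-→d24:H2→d25:H2→d26:-→d27:-→d28:H2 -> H2
  del 250.16.0.0/13 (clear depth 13)
  lookup 232.86.199.240: bits 11101000010101101100011111110 walk d0:-→d1:-→d2:-→d3:-→d4:-→d5:-→d6:-→d7:-→d8:-→d9:-→d10:-→d11:-→d12:-→d13:-→d14:-→d15:-→d16:-→d17:-→d18:-→d19:-→d20:-→d21:-→d22:-→d23:-→d24:-→d25:-→d26:-→d27:-→d28:H2→d29:- -> H2
  + 232.64.0.0/11 (H0) depth=11
  + 250.0.0.0/8 (H2) depth=8
  + 250.17.0.0/16 (H1) depth=16
  lookup 250.17.203.5: bits 111110100001000111001011 walk d0:-→d1:-→d2:-→d3:-→d4:-→d5:-→d6:-→d7:-→d8:H2→d9:-→d10:-→d11:-→d12:-→d13:-→d14:-→d15:-→d16:H1→d17:-→d18:-→d19:-→d20:-→d21:-→d22:-→d23:-→d24:H2 -> H2
  lookup 232.86.199.241: bits 11101000010101101100011111110 walk d0:-→d1:-→d2:-→d3:-→d4:-→d5:-→d6:-→d7:-→d8:-→d9:-→d10:-→d11:H0→d12:-→d13:-→d14:-→d15:-→d16:-→d17:-→d18:-→d19:-→d20:-→d21:-→d22:-→d23:-→d24:-→d25:-→d26:-→d27:-→d28:H2→d29:- -> H2
  + 250.17.203.0/24 (H0) depth=24
  del 232.64.0.0/11 (clear depth 11)
  + 0.0.0.0/0 (H0) depth=0
  + 232.0.0.0/8 (H2) depth=8
  del 250.0.0.0/8 (clear depth 8)
  lookup 250.17.0.4: bits 1111101000010001 walk d0:H0→d1:-→d2:-→d3:-→d4:-→d5:-→d6:-→d7:-→d8:-→d9:-→d10:-→d11:-→d12:-→d13:-→d14:-→d15:-→d16:H1 -> H1
  lookup 190.189.154.166: bits 1 walk d0:H0→d1:- -> H0

== LOOKUPS ==
["no-route","H2","H0","H2","H2","H2","H0","H0","H2","H2","H2","H2","H1","H0"]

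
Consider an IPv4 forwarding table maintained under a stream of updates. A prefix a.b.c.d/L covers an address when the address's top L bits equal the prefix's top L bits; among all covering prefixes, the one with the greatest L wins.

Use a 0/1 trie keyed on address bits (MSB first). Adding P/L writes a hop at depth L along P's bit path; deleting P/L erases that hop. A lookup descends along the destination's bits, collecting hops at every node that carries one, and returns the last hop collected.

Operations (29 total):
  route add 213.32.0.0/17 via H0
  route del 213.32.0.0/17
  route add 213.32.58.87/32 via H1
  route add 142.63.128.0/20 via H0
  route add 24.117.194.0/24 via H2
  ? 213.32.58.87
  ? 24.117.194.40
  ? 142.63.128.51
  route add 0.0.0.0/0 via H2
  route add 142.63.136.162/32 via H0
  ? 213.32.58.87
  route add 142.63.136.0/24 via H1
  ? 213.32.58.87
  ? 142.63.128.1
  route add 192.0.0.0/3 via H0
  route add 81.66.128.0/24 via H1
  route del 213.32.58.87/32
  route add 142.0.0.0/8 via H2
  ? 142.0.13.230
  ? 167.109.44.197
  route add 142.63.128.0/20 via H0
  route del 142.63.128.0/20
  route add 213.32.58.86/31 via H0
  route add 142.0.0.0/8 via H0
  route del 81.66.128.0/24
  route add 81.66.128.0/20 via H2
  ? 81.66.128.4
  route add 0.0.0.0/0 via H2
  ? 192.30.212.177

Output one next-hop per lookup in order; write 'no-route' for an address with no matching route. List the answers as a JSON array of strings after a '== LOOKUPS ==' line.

Process each operation:
  add 213.32.0.0/17 -> H0 at depth 17
  - 213.32.0.0/17 clear@17
  add 213.32.58.87/32 -> H1 at depth 32
  add 142.63.128.0/20 -> H0 at depth 20
  add 24.117.194.0/24 -> H2 at depth 24
  ? 213.32.58.87  path d0:-→d1:-→d2:-→d3:-→d4:-→d5:-→d6:-→d7:-→d8:-→d9:-→d10:-→d11:-→d12:-→d13:-→d14:-→d15:-→d16:-→d17:-→d18:-→d19:-→d20:-→d21:-→d22:-→d23:-→d24:-→d25:-→d26:-→d27:-→d28:-→d29:-→d30:-→d31:-→d32:H1  best=H1
  ? 24.117.194.40  path d0:-→d1:-→d2:-→d3:-→d4:-→d5:-→d6:-→d7:-→d8:-→d9:-→d10:-→d11:-→d12:-→d13:-→d14:-→d15:-→d16:-→d17:-→d18:-→d19:-→d20:-→d21:-→d22:-→d23:-→d24:H2  best=H2
  ? 142.63.128.51  path d0:-→d1:-→d2:-→d3:-→d4:-→d5:-→d6:-→d7:-→d8:-→d9:-→d10:-→d11:-→d12:-→d13:-→d14:-→d15:-→d16:-→d17:-→d18:-→d19:-→d20:H0  best=H0
  add 0.0.0.0/0 -> H2 at depth 0
  add 142.63.136.162/32 -> H0 at depth 32
  ? 213.32.58.87  path d0:H2→d1:-→d2:-→d3:-→d4:-→d5:-→d6:-→d7:-→d8:-→d9:-→d10:-→d11:-→d12:-→d13:-→d14:-→d15:-→d16:-→d17:-→d18:-→d19:-→d20:-→d21:-→d22:-→d23:-→d24:-→d25:-→d26:-→d27:-→d28:-→d29:-→d30:-→d31:-→d32:H1  best=H1
  add 142.63.136.0/24 -> H1 at depth 24
  ? 213.32.58.87  path d0:H2→d1:-→d2:-→d3:-→d4:-→d5:-→d6:-→d7:-→d8:-→d9:-→d10:-→d11:-→d12:-→d13:-→d14:-→d15:-→d16:-→d17:-→d18:-→d19:-→d20:-→d21:-→d22:-→d23:-→d24:-→d25:-→d26:-→d27:-→d28:-→d29:-→d30:-→d31:-→d32:H1  best=H1
  ? 142.63.128.1  path d0:H2→d1:-→d2:-→d3:-→d4:-→d5:-→d6:-→d7:-→d8:-→d9:-→d10:-→d11:-→d12:-→d13:-→d14:-→d15:-→d16:-→d17:-→d18:-→d19:-→d20:H0  best=H0
  add 192.0.0.0/3 -> H0 at depth 3
  add 81.66.128.0/24 -> H1 at depth 24
  - 213.32.58.87/32 clear@32
  add 142.0.0.0/8 -> H2 at depth 8
  ? 142.0.13.230  path d0:H2→d1:-→d2:-→d3:-→d4:-→d5:-→d6:-→d7:-→d8:H2→d9:-→d10:-  best=H2
  ? 167.109.44.197  path d0:H2→d1:-→d2:-  best=H2
  add 142.63.128.0/20 -> H0 at depth 20
  - 142.63.128.0/20 clear@20
  add 213.32.58.86/31 -> H0 at depth 31
  add 142.0.0.0/8 -> H0 at depth 8
  - 81.66.128.0/24 clear@24
  add 81.66.128.0/20 -> H2 at depth 20
  ? 81.66.128.4  path d0:H2→d1:-→d2:-→d3:-→d4:-→d5:-→d6:-→d7:-→d8:-→d9:-→d10:-→d11:-→d12:-→d13:-→d14:-→d15:-→d16:-→d17:-→d18:-→d19:-→d20:H2→d21:-→d22:-→d23:-→d24:-  best=H2
  add 0.0.0.0/0 -> H2 at depth 0
  ? 192.30.212.177  path d0:H2→d1:-→d2:-→d3:H0  best=H0

== LOOKUPS ==
["H1","H2","H0","H1","H1","H0","H2","H2","H2","H0"]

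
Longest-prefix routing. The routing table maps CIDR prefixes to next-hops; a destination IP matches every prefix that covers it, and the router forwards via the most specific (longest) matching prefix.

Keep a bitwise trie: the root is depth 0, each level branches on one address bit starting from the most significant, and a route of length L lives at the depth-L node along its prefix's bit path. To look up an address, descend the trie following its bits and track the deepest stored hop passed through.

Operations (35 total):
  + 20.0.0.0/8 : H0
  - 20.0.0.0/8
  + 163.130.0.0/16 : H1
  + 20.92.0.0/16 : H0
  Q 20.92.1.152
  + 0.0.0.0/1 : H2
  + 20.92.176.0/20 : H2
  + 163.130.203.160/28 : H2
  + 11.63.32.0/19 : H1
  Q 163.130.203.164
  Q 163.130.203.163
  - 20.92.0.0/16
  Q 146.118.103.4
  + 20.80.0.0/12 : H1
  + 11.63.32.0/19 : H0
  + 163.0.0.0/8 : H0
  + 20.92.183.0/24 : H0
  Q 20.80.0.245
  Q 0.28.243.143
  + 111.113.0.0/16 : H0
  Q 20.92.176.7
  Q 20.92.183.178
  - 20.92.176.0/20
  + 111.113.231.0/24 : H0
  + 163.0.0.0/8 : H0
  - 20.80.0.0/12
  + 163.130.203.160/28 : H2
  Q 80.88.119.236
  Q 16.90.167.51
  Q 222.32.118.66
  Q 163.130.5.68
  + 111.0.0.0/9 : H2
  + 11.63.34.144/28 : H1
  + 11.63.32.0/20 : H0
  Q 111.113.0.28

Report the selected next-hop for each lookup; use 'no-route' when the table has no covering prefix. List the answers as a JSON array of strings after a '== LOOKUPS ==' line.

Process each operation:
  add 20.0.0.0/8 -> H0 at depth 8
  - 20.0.0.0/8 clear@8
  add 163.130.0.0/16 -> H1 at depth 16
  add 20.92.0.0/16 -> H0 at depth 16
  Q 20.92.1.152: descend 0001010001011100 ; hops seen [H0] ; pick H0
  add 0.0.0.0/1 -> H2 at depth 1
  add 20.92.176.0/20 -> H2 at depth 20
  add 163.130.203.160/28 -> H2 at depth 28
  add 11.63.32.0/19 -> H1 at depth 19
  Q 163.130.203.164: descend 1010001110000010110010111010 ; hops seen [H1,H2] ; pick H2
  Q 163.130.203.163: descend 1010001110000010110010111010 ; hops seen [H1,H2] ; pick H2
  - 20.92.0.0/16 clear@16
  Q 146.118.103.4: descend 10 ; hops seen [∅] ; pick no-route
  add 20.80.0.0/12 -> H1 at depth 12
  add 11.63.32.0/19 -> H0 at depth 19
  add 163.0.0.0/8 -> H0 at depth 8
  add 20.92.183.0/24 -> H0 at depth 24
  Q 20.80.0.245: descend 000101000101 ; hops seen [H2,H1] ; pick H1
  Q 0.28.243.143: descend 0000 ; hops seen [H2] ; pick H2
  add 111.113.0.0/16 -> H0 at depth 16
  Q 20.92.176.7: descend 000101000101110010110 ; hops seen [H2,H1,H2] ; pick H2
  Q 20.92.183.178: descend 000101000101110010110111 ; hops seen [H2,H1,H2,H0] ; pick H0
  - 20.92.176.0/20 clear@20
  add 111.113.231.0/24 -> H0 at depth 24
  add 163.0.0.0/8 -> H0 at depth 8
  - 20.80.0.0/12 clear@12
  add 163.130.203.160/28 -> H2 at depth 28
  Q 80.88.119.236: descend 01 ; hops seen [H2] ; pick H2
  Q 16.90.167.51: descend 00010 ; hops seen [H2] ; pick H2
  Q 222.32.118.66: descend 1 ; hops seen [∅] ; pick no-route
  Q 163.130.5.68: descend 1010001110000010 ; hops seen [H0,H1] ; pick H1
  add 111.0.0.0/9 -> H2 at depth 9
  add 11.63.34.144/28 -> H1 at depth 28
  add 11.63.32.0/20 -> H0 at depth 20
  Q 111.113.0.28: descend 0110111101110001 ; hops seen [H2,H2,H0] ; pick H0

== LOOKUPS ==
["H0","H2","H2","no-route","H1","H2","H2","H0","H2","H2","no-route","H1","H0"]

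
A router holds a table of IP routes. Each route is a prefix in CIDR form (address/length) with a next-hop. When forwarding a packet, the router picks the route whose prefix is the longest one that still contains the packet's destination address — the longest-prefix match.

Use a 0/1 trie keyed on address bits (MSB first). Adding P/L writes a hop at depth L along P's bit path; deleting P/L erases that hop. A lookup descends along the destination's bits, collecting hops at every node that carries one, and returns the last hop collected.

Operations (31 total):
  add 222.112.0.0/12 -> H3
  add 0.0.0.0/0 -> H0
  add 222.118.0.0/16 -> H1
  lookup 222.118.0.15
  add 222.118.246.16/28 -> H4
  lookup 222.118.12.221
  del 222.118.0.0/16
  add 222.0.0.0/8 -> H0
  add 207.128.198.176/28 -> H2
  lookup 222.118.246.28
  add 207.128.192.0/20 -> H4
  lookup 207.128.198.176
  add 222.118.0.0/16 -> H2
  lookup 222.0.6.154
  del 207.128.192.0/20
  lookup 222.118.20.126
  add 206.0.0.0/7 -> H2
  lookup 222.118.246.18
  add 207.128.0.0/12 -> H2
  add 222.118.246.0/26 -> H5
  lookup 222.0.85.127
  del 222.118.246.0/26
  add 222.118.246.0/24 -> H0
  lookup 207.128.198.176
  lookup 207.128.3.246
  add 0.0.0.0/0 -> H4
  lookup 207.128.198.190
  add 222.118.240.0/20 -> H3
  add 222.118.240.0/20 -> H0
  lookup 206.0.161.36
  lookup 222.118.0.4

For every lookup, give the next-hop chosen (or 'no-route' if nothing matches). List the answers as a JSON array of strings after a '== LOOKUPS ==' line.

Apply in order:
  + 222.112.0.0/12 (H3) depth=12
  + 0.0.0.0/0 (H0) depth=0
  + 222.118.0.0/16 (H1) depth=16
  lookup 222.118.0.15: bits 1101111001110110 walk d0:H0→d1:-→d2:-→d3:-→d4:-→d5:-→d6:-→d7:-→d8:-→d9:-→d10:-→d11:-→d12:H3→d13:-→d14:-→d15:-→d16:H1 -> H1
  + 222.118.246.16/28 (H4) depth=28
  lookup 222.118.12.221: bits 1101111001110110 walk d0:H0→d1:-→d2:-→d3:-→d4:-→d5:-→d6:-→d7:-→d8:-→d9:-→d10:-→d11:-→d12:H3→d13:-→d14:-→d15:-→d16:H1 -> H1
  - 222.118.0.0/16 clear@16
  + 222.0.0.0/8 (H0) depth=8
  + 207.128.198.176/28 (H2) depth=28
  lookup 222.118.246.28: bits 1101111001110110111101100001 walk d0:H0→d1:-→d2:-→d3:-→d4:-→d5:-→d6:-→d7:-→d8:H0→d9:-→d10:-→d11:-→d12:H3→d13:-→d14:-→d15:-→d16:-→d17:-→d18:-→d19:-→d20:-→d21:-→d22:-→d23:-→d24:-→d25:-→d26:-→d27:-→d28:H4 -> H4
  + 207.128.192.0/20 (H4) depth=20
  lookup 207.128.198.176: bits 1100111110000000110001101011 walk d0:H0→d1:-→d2:-→d3:-→d4:-→d5:-→d6:-→d7:-→d8:-→d9:-→d10:-→d11:-→d12:-→d13:-→d14:-→d15:-→d16:-→d17:-→d18:-→d19:-→d20:H4→d21:-→d22:-→d23:-→d24:-→d25:-→d26:-→d27:-→d28:H2 -> H2
  + 222.118.0.0/16 (H2) depth=16
  lookup 222.0.6.154: bits 110111100 walk d0:H0→d1:-→d2:-→d3:-→d4:-→d5:-→d6:-→d7:-→d8:H0→d9:- -> H0
  - 207.128.192.0/20 clear@20
  lookup 222.118.20.126: bits 1101111001110110 walk d0:H0→d1:-→d2:-→d3:-→d4:-→d5:-→d6:-→d7:-→d8:H0→d9:-→d10:-→d11:-→d12:H3→d13:-→d14:-→d15:-→d16:H2 -> H2
  + 206.0.0.0/7 (H2) depth=7
  lookup 222.118.246.18: bits 1101111001110110111101100001 walk d0:H0→d1:-→d2:-→d3:-→d4:-→d5:-→d6:-→d7:-→d8:H0→d9:-→d10:-→d11:-→d12:H3→d13:-→d14:-→d15:-→d16:H2→d17:-→d18:-→d19:-→d20:-→d21:-→d22:-→d23:-→d24:-→d25:-→d26:-→d27:-→d28:H4 -> H4
  + 207.128.0.0/12 (H2) depth=12
  + 222.118.246.0/26 (H5) depth=26
  lookup 222.0.85.127: bits 110111100 walk d0:H0→d1:-→d2:-→d3:-→d4:-→d5:-→d6:-→d7:-→d8:H0→d9:- -> H0
  - 222.118.246.0/26 clear@26
  + 222.118.246.0/24 (H0) depth=24
  lookup 207.128.198.176: bits 1100111110000000110001101011 walk d0:H0→d1:-→d2:-→d3:-→d4:-→d5:-→d6:-→d7:H2→d8:-→d9:-→d10:-→d11:-→d12:H2→d13:-→d14:-→d15:-→d16:-→d17:-→d18:-→d19:-→d20:-→d21:-→d22:-→d23:-→d24:-→d25:-→d26:-→d27:-→d28:H2 -> H2
  lookup 207.128.3.246: bits 1100111110000000 walk d0:H0→d1:-→d2:-→d3:-→d4:-→d5:-→d6:-→d7:H2→d8:-→d9:-→d10:-→d11:-→d12:H2→d13:-→d14:-→d15:-→d16:- -> H2
  + 0.0.0.0/0 (H4) depth=0
  lookup 207.128.198.190: bits 1100111110000000110001101011 walk d0:H4→d1:-→d2:-→d3:-→d4:-→d5:-→d6:-→d7:H2→d8:-→d9:-→d10:-→d11:-→d12:H2→d13:-→d14:-→d15:-→d16:-→d17:-→d18:-→d19:-→d20:-→d21:-→d22:-→d23:-→d24:-→d25:-→d26:-→d27:-→d28:H2 -> H2
  + 222.118.240.0/20 (H3) depth=20
  + 222.118.240.0/20 (H0) depth=20
  lookup 206.0.161.36: bits 1100111 walk d0:H4→d1:-→d2:-→d3:-→d4:-→d5:-→d6:-→d7:H2 -> H2
  lookup 222.118.0.4: bits 1101111001110110 walk d0:H4→d1:-→d2:-→d3:-→d4:-→d5:-→d6:-→d7:-→d8:H0→d9:-→d10:-→d11:-→d12:H3→d13:-→d14:-→d15:-→d16:H2 -> H2

== LOOKUPS ==
["H1","H1","H4","H2","H0","H2","H4","H0","H2","H2","H2","H2","H2"]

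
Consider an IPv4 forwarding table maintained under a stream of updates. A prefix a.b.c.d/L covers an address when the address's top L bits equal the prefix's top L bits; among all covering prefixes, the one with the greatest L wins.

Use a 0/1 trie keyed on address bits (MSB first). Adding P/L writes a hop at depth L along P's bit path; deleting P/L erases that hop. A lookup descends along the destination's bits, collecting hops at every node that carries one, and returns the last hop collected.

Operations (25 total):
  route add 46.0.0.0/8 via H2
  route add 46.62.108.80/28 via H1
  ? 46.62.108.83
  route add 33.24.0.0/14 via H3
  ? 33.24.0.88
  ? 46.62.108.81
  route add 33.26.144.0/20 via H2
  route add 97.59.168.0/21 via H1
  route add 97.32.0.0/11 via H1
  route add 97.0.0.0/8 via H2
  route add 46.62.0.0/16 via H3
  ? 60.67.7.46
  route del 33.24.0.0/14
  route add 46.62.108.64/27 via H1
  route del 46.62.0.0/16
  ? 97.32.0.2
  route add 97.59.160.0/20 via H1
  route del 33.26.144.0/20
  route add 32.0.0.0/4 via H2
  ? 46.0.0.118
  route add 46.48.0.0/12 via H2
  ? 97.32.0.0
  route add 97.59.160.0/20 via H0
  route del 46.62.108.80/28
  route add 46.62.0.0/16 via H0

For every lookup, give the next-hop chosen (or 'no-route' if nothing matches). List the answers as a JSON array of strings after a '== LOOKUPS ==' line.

Process each operation:
  add 46.0.0.0/8 -> H2 at depth 8
  add 46.62.108.80/28 -> H1 at depth 28
  Q 46.62.108.83: descend 0010111000111110011011000101 ; hops seen [H2,H1] ; pick H1
  add 33.24.0.0/14 -> H3 at depth 14
  Q 33.24.0.88: descend 00100001000110 ; hops seen [H3] ; pick H3
  Q 46.62.108.81: descend 0010111000111110011011000101 ; hops seen [H2,H1] ; pick H1
  add 33.26.144.0/20 -> H2 at depth 20
  add 97.59.168.0/21 -> H1 at depth 21
  add 97.32.0.0/11 -> H1 at depth 11
  add 97.0.0.0/8 -> H2 at depth 8
  add 46.62.0.0/16 -> H3 at depth 16
  Q 60.67.7.46: descend 001 ; hops seen [∅] ; pick no-route
  - 33.24.0.0/14 clear@14
  add 46.62.108.64/27 -> H1 at depth 27
  - 46.62.0.0/16 clear@16
  Q 97.32.0.2: descend 01100001001 ; hops seen [H2,H1] ; pick H1
  add 97.59.160.0/20 -> H1 at depth 20
  - 33.26.144.0/20 clear@20
  add 32.0.0.0/4 -> H2 at depth 4
  Q 46.0.0.118: descend 0010111000 ; hops seen [H2,H2] ; pick H2
  add 46.48.0.0/12 -> H2 at depth 12
  Q 97.32.0.0: descend 01100001001 ; hops seen [H2,H1] ; pick H1
  add 97.59.160.0/20 -> H0 at depth 20
  - 46.62.108.80/28 clear@28
  add 46.62.0.0/16 -> H0 at depth 16

== LOOKUPS ==
["H1","H3","H1","no-route","H1","H2","H1"]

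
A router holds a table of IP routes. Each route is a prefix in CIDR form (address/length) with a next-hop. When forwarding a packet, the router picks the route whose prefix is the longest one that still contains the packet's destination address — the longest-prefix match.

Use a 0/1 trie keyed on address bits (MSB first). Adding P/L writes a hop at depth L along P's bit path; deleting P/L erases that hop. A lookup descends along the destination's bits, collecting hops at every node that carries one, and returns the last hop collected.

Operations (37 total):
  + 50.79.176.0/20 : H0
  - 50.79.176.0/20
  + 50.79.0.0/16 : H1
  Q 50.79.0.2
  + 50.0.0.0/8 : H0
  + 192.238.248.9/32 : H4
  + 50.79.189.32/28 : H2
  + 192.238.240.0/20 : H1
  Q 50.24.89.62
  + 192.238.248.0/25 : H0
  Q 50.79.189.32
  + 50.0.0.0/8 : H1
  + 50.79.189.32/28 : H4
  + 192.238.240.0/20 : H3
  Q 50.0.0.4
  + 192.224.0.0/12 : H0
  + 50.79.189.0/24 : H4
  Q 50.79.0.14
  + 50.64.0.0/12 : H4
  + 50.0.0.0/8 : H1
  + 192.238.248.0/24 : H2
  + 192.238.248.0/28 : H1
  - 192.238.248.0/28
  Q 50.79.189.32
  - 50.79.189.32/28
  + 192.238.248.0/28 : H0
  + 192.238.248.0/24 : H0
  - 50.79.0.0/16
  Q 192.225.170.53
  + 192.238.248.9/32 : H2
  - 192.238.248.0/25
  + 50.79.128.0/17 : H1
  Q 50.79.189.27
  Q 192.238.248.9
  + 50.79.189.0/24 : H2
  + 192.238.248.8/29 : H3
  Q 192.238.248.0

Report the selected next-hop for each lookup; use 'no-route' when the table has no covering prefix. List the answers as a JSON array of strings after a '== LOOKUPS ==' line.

Trace:
  add 50.79.176.0/20 -> H0 at depth 20
  del 50.79.176.0/20 (clear depth 20)
  add 50.79.0.0/16 -> H1 at depth 16
  lookup 50.79.0.2: bits 0011001001001111 walk d0:-→d1:-→d2:-→d3:-→d4:-→d5:-→d6:-→d7:-→d8:-→d9:-→d10:-→d11:-→d12:-→d13:-→d14:-→d15:-→d16:H1 -> H1
  add 50.0.0.0/8 -> H0 at depth 8
  add 192.238.248.9/32 -> H4 at depth 32
  add 50.79.189.32/28 -> H2 at depth 28
  add 192.238.240.0/20 -> H1 at depth 20
  lookup 50.24.89.62: bits 001100100 walk d0:-→d1:-→d2:-→d3:-→d4:-→d5:-→d6:-→d7:-→d8:H0→d9:- -> H0
  add 192.238.248.0/25 -> H0 at depth 25
  lookup 50.79.189.32: bits 0011001001001111101111010010 walk d0:-→d1:-→d2:-→d3:-→d4:-→d5:-→d6:-→d7:-→d8:H0→d9:-→d10:-→d11:-→d12:-→d13:-→d14:-→d15:-→d16:H1→d17:-→d18:-→d19:-→d20:-→d21:-→d22:-→d23:-→d24:-→d25:-→d26:-→d27:-→d28:H2 -> H2
  add 50.0.0.0/8 -> H1 at depth 8
  add 50.79.189.32/28 -> H4 at depth 28
  add 192.238.240.0/20 -> H3 at depth 20
  lookup 50.0.0.4: bits 001100100 walk d0:-→d1:-→d2:-→d3:-→d4:-→d5:-→d6:-→d7:-→d8:H1→d9:- -> H1
  add 192.224.0.0/12 -> H0 at depth 12
  add 50.79.189.0/24 -> H4 at depth 24
  lookup 50.79.0.14: bits 0011001001001111 walk d0:-→d1:-→d2:-→d3:-→d4:-→d5:-→d6:-→d7:-→d8:H1→d9:-→d10:-→d11:-→d12:-→d13:-→d14:-→d15:-→d16:H1 -> H1
  add 50.64.0.0/12 -> H4 at depth 12
  add 50.0.0.0/8 -> H1 at depth 8
  add 192.238.248.0/24 -> H2 at depth 24
  add 192.238.248.0/28 -> H1 at depth 28
  del 192.238.248.0/28 (clear depth 28)
  lookup 50.79.189.32: bits 0011001001001111101111010010 walk d0:-→d1:-→d2:-→d3:-→d4:-→d5:-→d6:-→d7:-→d8:H1→d9:-→d10:-→d11:-→d12:H4→d13:-→d14:-→d15:-→d16:H1→d17:-→d18:-→d19:-→d20:-→d21:-→d22:-→d23:-→d24:H4→d25:-→d26:-→d27:-→d28:H4 -> H4
  del 50.79.189.32/28 (clear depth 28)
  add 192.238.248.0/28 -> H0 at depth 28
  add 192.238.248.0/24 -> H0 at depth 24
  del 50.79.0.0/16 (clear depth 16)
  lookup 192.225.170.53: bits 110000001110 walk d0:-→d1:-→d2:-→d3:-→d4:-→d5:-→d6:-→d7:-→d8:-→d9:-→d10:-→d11:-→d12:H0 -> H0
  add 192.238.248.9/32 -> H2 at depth 32
  del 192.238.248.0/25 (clear depth 25)
  add 50.79.128.0/17 -> H1 at depth 17
  lookup 50.79.189.27: bits 00110010010011111011110100 walk d0:-→d1:-→d2:-→d3:-→d4:-→d5:-→d6:-→d7:-→d8:H1→d9:-→d10:-→d11:-→d12:H4→d13:-→d14:-→d15:-→d16:-→d17:H1→d18:-→d19:-→d20:-→d21:-→d22:-→d23:-→d24:H4→d25:-→d26:- -> H4
  lookup 192.238.248.9: bits 11000000111011101111100000001001 walk d0:-→d1:-→d2:-→d3:-→d4:-→d5:-→d6:-→d7:-→d8:-→d9:-→d10:-→d11:-→d12:H0→d13:-→d14:-→d15:-→d16:-→d17:-→d18:-→d19:-→d20:H3→d21:-→d22:-→d23:-→d24:H0→d25:-→d26:-→d27:-→d28:H0→d29:-→d30:-→d31:-→d32:H2 -> H2
  add 50.79.189.0/24 -> H2 at depth 24
  add 192.238.248.8/29 -> H3 at depth 29
  lookup 192.238.248.0: bits 1100000011101110111110000000 walk d0:-→d1:-→d2:-→d3:-→d4:-→d5:-→d6:-→d7:-→d8:-→d9:-→d10:-→d11:-→d12:H0→d13:-→d14:-→d15:-→d16:-→d17:-→d18:-→d19:-→d20:H3→d21:-→d22:-→d23:-→d24:H0→d25:-→d26:-→d27:-→d28:H0 -> H0

== LOOKUPS ==
["H1","H0","H2","H1","H1","H4","H0","H4","H2","H0"]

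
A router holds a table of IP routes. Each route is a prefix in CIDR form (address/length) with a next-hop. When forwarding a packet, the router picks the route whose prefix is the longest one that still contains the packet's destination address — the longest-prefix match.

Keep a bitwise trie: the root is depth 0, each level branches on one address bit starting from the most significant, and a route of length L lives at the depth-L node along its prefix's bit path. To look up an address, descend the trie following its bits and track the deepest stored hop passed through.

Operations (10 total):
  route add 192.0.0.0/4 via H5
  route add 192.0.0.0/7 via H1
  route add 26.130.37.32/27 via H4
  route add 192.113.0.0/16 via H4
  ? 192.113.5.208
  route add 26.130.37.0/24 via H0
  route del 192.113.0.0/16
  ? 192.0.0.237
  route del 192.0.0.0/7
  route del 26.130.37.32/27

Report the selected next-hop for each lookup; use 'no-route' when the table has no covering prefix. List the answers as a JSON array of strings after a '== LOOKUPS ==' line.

Apply in order:
  + 192.0.0.0/4 (H5) depth=4
  + 192.0.0.0/7 (H1) depth=7
  + 26.130.37.32/27 (H4) depth=27
  + 192.113.0.0/16 (H4) depth=16
  lookup 192.113.5.208: bits 1100000001110001 walk d0:-→d1:-→d2:-→d3:-→d4:H5→d5:-→d6:-→d7:H1→d8:-→d9:-→d10:-→d11:-→d12:-→d13:-→d14:-→d15:-→d16:H4 -> H4
  + 26.130.37.0/24 (H0) depth=24
  del 192.113.0.0/16 (clear depth 16)
  lookup 192.0.0.237: bits 110000000 walk d0:-→d1:-→d2:-→d3:-→d4:H5→d5:-→d6:-→d7:H1→d8:-→d9:- -> H1
  del 192.0.0.0/7 (clear depth 7)
  del 26.130.37.32/27 (clear depth 27)

== LOOKUPS ==
["H4","H1"]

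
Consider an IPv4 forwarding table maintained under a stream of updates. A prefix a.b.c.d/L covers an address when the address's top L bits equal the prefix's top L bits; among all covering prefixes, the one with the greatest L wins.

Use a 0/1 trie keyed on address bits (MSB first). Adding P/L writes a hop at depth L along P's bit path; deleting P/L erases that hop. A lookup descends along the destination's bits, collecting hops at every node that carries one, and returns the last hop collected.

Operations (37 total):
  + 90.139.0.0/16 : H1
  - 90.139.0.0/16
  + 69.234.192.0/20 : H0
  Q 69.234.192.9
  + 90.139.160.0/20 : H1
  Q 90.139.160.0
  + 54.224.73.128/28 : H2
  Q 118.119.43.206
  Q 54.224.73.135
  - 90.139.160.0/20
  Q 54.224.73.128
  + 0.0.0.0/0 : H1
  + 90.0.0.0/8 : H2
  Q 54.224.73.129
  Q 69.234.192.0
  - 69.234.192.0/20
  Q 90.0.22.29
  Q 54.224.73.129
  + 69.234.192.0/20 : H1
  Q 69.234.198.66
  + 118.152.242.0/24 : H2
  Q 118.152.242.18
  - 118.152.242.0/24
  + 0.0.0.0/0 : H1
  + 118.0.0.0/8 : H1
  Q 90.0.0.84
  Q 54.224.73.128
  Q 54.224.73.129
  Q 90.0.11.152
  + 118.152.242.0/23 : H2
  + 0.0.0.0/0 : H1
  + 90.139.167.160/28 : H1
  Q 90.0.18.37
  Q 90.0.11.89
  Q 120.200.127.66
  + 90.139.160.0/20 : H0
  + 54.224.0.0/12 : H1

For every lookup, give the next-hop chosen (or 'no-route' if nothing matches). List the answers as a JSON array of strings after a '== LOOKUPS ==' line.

Apply in order:
  add 90.139.0.0/16 -> H1 at depth 16
  del 90.139.0.0/16 (clear depth 16)
  add 69.234.192.0/20 -> H0 at depth 20
  ? 69.234.192.9  path d0:-→d1:-→d2:-→d3:-→d4:-→d5:-→d6:-→d7:-→d8:-→d9:-→d10:-→d11:-→d12:-→d13:-→d14:-→d15:-→d16:-→d17:-→d18:-→d19:-→d20:H0  best=H0
  add 90.139.160.0/20 -> H1 at depth 20
  ? 90.139.160.0  path d0:-→d1:-→d2:-→d3:-→d4:-→d5:-→d6:-→d7:-→d8:-→d9:-→d10:-→d11:-→d12:-→d13:-→d14:-→d15:-→d16:-→d17:-→d18:-→d19:-→d20:H1  best=H1
  add 54.224.73.128/28 -> H2 at depth 28
  ? 118.119.43.206  path d0:-→d1:-→d2:-  best=no-route
  ? 54.224.73.135  path d0:-→d1:-→d2:-→d3:-→d4:-→d5:-→d6:-→d7:-→d8:-→d9:-→d10:-→d11:-→d12:-→d13:-→d14:-→d15:-→d16:-→d17:-→d18:-→d19:-→d20:-→d21:-→d22:-→d23:-→d24:-→d25:-→d26:-→d27:-→d28:H2  best=H2
  del 90.139.160.0/20 (clear depth 20)
  ? 54.224.73.128  path d0:-→d1:-→d2:-→d3:-→d4:-→d5:-→d6:-→d7:-→d8:-→d9:-→d10:-→d11:-→d12:-→d13:-→d14:-→d15:-→d16:-→d17:-→d18:-→d19:-→d20:-→d21:-→d22:-→d23:-→d24:-→d25:-→d26:-→d27:-→d28:H2  best=H2
  add 0.0.0.0/0 -> H1 at depth 0
  add 90.0.0.0/8 -> H2 at depth 8
  ? 54.224.73.129  path d0:H1→d1:-→d2:-→d3:-→d4:-→d5:-→d6:-→d7:-→d8:-→d9:-→d10:-→d11:-→d12:-→d13:-→d14:-→d15:-→d16:-→d17:-→d18:-→d19:-→d20:-→d21:-→d22:-→d23:-→d24:-→d25:-→d26:-→d27:-→d28:H2  best=H2
  ? 69.234.192.0  path d0:H1→d1:-→d2:-→d3:-→d4:-→d5:-→d6:-→d7:-→d8:-→d9:-→d10:-→d11:-→d12:-→d13:-→d14:-→d15:-→d16:-→d17:-→d18:-→d19:-→d20:H0  best=H0
  del 69.234.192.0/20 (clear depth 20)
  ? 90.0.22.29  path d0:H1→d1:-→d2:-→d3:-→d4:-→d5:-→d6:-→d7:-→d8:H2  best=H2
  ? 54.224.73.129  path d0:H1→d1:-→d2:-→d3:-→d4:-→d5:-→d6:-→d7:-→d8:-→d9:-→d10:-→d11:-→d12:-→d13:-→d14:-→d15:-→d16:-→d17:-→d18:-→d19:-→d20:-→d21:-→d22:-→d23:-→d24:-→d25:-→d26:-→d27:-→d28:H2  best=H2
  add 69.234.192.0/20 -> H1 at depth 20
  ? 69.234.198.66  path d0:H1→d1:-→d2:-→d3:-→d4:-→d5:-→d6:-→d7:-→d8:-→d9:-→d10:-→d11:-→d12:-→d13:-→d14:-→d15:-→d16:-→d17:-→d18:-→d19:-→d20:H1  best=H1
  add 118.152.242.0/24 -> H2 at depth 24
  ? 118.152.242.18  path d0:H1→d1:-→d2:-→d3:-→d4:-→d5:-→d6:-→d7:-→d8:-→d9:-→d10:-→d11:-→d12:-→d13:-→d14:-→d15:-→d16:-→d17:-→d18:-→d19:-→d20:-→d21:-→d22:-→d23:-→d24:H2  best=H2
  del 118.152.242.0/24 (clear depth 24)
  add 0.0.0.0/0 -> H1 at depth 0
  add 118.0.0.0/8 -> H1 at depth 8
  ? 90.0.0.84  path d0:H1→d1:-→d2:-→d3:-→d4:-→d5:-→d6:-→d7:-→d8:H2  best=H2
  ? 54.224.73.128  path d0:H1→d1:-→d2:-→d3:-→d4:-→d5:-→d6:-→d7:-→d8:-→d9:-→d10:-→d11:-→d12:-→d13:-→d14:-→d15:-→d16:-→d17:-→d18:-→d19:-→d20:-→d21:-→d22:-→d23:-→d24:-→d25:-→d26:-→d27:-→d28:H2  best=H2
  ? 54.224.73.129  path d0:H1→d1:-→d2:-→d3:-→d4:-→d5:-→d6:-→d7:-→d8:-→d9:-→d10:-→d11:-→d12:-→d13:-→d14:-→d15:-→d16:-→d17:-→d18:-→d19:-→d20:-→d21:-→d22:-→d23:-→d24:-→d25:-→d26:-→d27:-→d28:H2  best=H2
  ? 90.0.11.152  path d0:H1→d1:-→d2:-→d3:-→d4:-→d5:-→d6:-→d7:-→d8:H2  best=H2
  add 118.152.242.0/23 -> H2 at depth 23
  add 0.0.0.0/0 -> H1 at depth 0
  add 90.139.167.160/28 -> H1 at depth 28
  ? 90.0.18.37  path d0:H1→d1:-→d2:-→d3:-→d4:-→d5:-→d6:-→d7:-→d8:H2  best=H2
  ? 90.0.11.89  path d0:H1→d1:-→d2:-→d3:-→d4:-→d5:-→d6:-→d7:-→d8:H2  best=H2
  ? 120.200.127.66  path d0:H1→d1:-→d2:-→d3:-→d4:-  best=H1
  add 90.139.160.0/20 -> H0 at depth 20
  add 54.224.0.0/12 -> H1 at depth 12

== LOOKUPS ==
["H0","H1","no-route","H2","H2","H2","H0","H2","H2","H1","H2","H2","H2","H2","H2","H2","H2","H1"]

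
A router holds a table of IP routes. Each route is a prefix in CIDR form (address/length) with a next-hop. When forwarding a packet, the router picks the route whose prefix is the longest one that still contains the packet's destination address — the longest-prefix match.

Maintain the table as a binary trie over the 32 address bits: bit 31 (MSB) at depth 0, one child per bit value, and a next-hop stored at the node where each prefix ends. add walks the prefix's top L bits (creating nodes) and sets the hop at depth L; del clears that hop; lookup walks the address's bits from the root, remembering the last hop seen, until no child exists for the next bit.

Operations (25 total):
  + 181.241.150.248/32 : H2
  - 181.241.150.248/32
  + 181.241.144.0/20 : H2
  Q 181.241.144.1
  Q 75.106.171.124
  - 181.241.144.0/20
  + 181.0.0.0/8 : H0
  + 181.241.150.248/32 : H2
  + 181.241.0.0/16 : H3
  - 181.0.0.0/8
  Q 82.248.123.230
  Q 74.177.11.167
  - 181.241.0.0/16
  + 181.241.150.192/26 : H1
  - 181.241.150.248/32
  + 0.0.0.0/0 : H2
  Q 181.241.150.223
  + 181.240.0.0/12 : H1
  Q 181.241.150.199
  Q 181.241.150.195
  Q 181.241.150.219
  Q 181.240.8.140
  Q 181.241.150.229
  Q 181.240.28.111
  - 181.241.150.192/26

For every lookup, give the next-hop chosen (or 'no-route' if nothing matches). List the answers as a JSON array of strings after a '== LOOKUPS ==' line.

Trace:
  add 181.241.150.248/32 -> H2 at depth 32
  - 181.241.150.248/32 clear@32
  add 181.241.144.0/20 -> H2 at depth 20
  Q 181.241.144.1: descend 101101011111000110010 ; hops seen [H2] ; pick H2
  Q 75.106.171.124: descend ε ; hops seen [∅] ; pick no-route
  - 181.241.144.0/20 clear@20
  add 181.0.0.0/8 -> H0 at depth 8
  add 181.241.150.248/32 -> H2 at depth 32
  add 181.241.0.0/16 -> H3 at depth 16
  - 181.0.0.0/8 clear@8
  Q 82.248.123.230: descend ε ; hops seen [∅] ; pick no-route
  Q 74.177.11.167: descend ε ; hops seen [∅] ; pick no-route
  - 181.241.0.0/16 clear@16
  add 181.241.150.192/26 -> H1 at depth 26
  - 181.241.150.248/32 clear@32
  add 0.0.0.0/0 -> H2 at depth 0
  Q 181.241.150.223: descend 10110101111100011001011011 ; hops seen [H2,H1] ; pick H1
  add 181.240.0.0/12 -> H1 at depth 12
  Q 181.241.150.199: descend 10110101111100011001011011 ; hops seen [H2,H1,H1] ; pick H1
  Q 181.241.150.195: descend 10110101111100011001011011 ; hops seen [H2,H1,H1] ; pick H1
  Q 181.241.150.219: descend 10110101111100011001011011 ; hops seen [H2,H1,H1] ; pick H1
  Q 181.240.8.140: descend 101101011111000 ; hops seen [H2,H1] ; pick H1
  Q 181.241.150.229: descend 101101011111000110010110111 ; hops seen [H2,H1,H1] ; pick H1
  Q 181.240.28.111: descend 101101011111000 ; hops seen [H2,H1] ; pick H1
  - 181.241.150.192/26 clear@26

== LOOKUPS ==
["H2","no-route","no-route","no-route","H1","H1","H1","H1","H1","H1","H1"]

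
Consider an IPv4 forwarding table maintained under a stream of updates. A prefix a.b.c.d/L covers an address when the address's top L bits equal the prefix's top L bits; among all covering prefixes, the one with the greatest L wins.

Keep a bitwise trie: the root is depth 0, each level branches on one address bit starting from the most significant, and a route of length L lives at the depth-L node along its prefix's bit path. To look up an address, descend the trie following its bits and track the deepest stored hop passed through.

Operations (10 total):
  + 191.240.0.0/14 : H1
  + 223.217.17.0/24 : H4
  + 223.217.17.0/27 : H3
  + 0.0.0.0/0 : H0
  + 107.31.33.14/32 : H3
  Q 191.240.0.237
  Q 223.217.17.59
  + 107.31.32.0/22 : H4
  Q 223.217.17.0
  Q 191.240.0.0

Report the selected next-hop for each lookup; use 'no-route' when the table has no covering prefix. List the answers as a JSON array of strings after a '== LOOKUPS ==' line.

Process each operation:
  add 191.240.0.0/14 -> H1 at depth 14
  add 223.217.17.0/24 -> H4 at depth 24
  add 223.217.17.0/27 -> H3 at depth 27
  add 0.0.0.0/0 -> H0 at depth 0
  add 107.31.33.14/32 -> H3 at depth 32
  lookup 191.240.0.237: bits 10111111111100 walk d0:H0→d1:-→d2:-→d3:-→d4:-→d5:-→d6:-→d7:-→d8:-→d9:-→d10:-→d11:-→d12:-→d13:-→d14:H1 -> H1
  lookup 223.217.17.59: bits 11011111110110010001000100 walk d0:H0→d1:-→d2:-→d3:-→d4:-→d5:-→d6:-→d7:-→d8:-→d9:-→d10:-→d11:-→d12:-→d13:-→d14:-→d15:-→d16:-→d17:-→d18:-→d19:-→d20:-→d21:-→d22:-→d23:-→d24:H4→d25:-→d26:- -> H4
  add 107.31.32.0/22 -> H4 at depth 22
  lookup 223.217.17.0: bits 110111111101100100010001000 walk d0:H0→d1:-→d2:-→d3:-→d4:-→d5:-→d6:-→d7:-→d8:-→d9:-→d10:-→d11:-→d12:-→d13:-→d14:-→d15:-→d16:-→d17:-→d18:-→d19:-→d20:-→d21:-→d22:-→d23:-→d24:H4→d25:-→d26:-→d27:H3 -> H3
  lookup 191.240.0.0: bits 10111111111100 walk d0:H0→d1:-→d2:-→d3:-→d4:-→d5:-→d6:-→d7:-→d8:-→d9:-→d10:-→d11:-→d12:-→d13:-→d14:H1 -> H1

== LOOKUPS ==
["H1","H4","H3","H1"]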